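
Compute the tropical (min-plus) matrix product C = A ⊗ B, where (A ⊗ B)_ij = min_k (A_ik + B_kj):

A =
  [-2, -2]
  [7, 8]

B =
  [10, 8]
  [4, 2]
A ⊗ B =
  [2, 0]
  [12, 10]

Apply the min-plus product entry-by-entry:
  C[0][0] = min over k of (A[0][0] + B[0][0] = -2 + 10 = 8, A[0][1] + B[1][0] = -2 + 4 = 2) = 2 (attained at k = 1)
  C[0][1] = min over k of (A[0][0] + B[0][1] = -2 + 8 = 6, A[0][1] + B[1][1] = -2 + 2 = 0) = 0 (attained at k = 1)
  C[1][0] = min over k of (A[1][0] + B[0][0] = 7 + 10 = 17, A[1][1] + B[1][0] = 8 + 4 = 12) = 12 (attained at k = 1)
  C[1][1] = min over k of (A[1][0] + B[0][1] = 7 + 8 = 15, A[1][1] + B[1][1] = 8 + 2 = 10) = 10 (attained at k = 1)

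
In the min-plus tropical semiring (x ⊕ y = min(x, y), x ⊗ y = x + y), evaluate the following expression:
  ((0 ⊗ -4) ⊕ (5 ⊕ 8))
((0 ⊗ -4) ⊕ (5 ⊕ 8)) = -4

Expand innermost to outermost. Recall ⊕ takes the minimum of its arguments and ⊗ takes their sum. Working out the expression ((0 ⊗ -4) ⊕ (5 ⊕ 8)) gives -4.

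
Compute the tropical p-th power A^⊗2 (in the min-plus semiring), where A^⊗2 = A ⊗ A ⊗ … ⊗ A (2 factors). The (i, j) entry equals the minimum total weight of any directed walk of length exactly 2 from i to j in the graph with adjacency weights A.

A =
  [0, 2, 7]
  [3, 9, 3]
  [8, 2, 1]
A^⊗2 =
  [0, 2, 5]
  [3, 5, 4]
  [5, 3, 2]

Each entry (A^⊗2)_ij equals the minimum over all length-2 walks i = v_0 → v_1 → … → v_2 = j of Σ_t A[v_t][v_{t+1}]. For example, for (i, j) = (0, 2) we minimise over 3 possible intermediate vertex sequences; the minimum is 5, attained along the walk 0 → 1 → 2.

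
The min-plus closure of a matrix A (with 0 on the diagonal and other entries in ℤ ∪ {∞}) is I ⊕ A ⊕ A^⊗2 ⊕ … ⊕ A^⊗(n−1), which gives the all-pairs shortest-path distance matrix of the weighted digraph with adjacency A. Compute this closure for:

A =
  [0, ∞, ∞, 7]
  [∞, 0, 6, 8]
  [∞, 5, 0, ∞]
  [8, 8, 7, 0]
Closure =
  [0, 15, 14, 7]
  [16, 0, 6, 8]
  [21, 5, 0, 13]
  [8, 8, 7, 0]

This is the Floyd-Warshall all-pairs shortest-path computation. For each intermediate vertex k = 0, 1, …, 3, update dist[i][j] ← min(dist[i][j], dist[i][k] + dist[k][j]). The final matrix gives, for each (i, j), the minimum total weight of any directed path from i to j (possibly empty when i = j).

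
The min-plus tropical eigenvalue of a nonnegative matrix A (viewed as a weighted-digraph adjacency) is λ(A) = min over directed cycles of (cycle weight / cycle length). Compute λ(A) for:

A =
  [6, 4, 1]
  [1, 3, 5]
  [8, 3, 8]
λ(A) = 5/3

Enumerate directed cycles and compute their means (weight / length). Sample:
  cycle 0 → 0: weight = 6, length = 1, mean = 6/1 ≈ 6.000
  cycle 1 → 1: weight = 3, length = 1, mean = 3/1 ≈ 3.000
  cycle 2 → 2: weight = 8, length = 1, mean = 8/1 ≈ 8.000
  cycle 0 → 1 → 0: weight = 5, length = 2, mean = 5/2 ≈ 2.500
  cycle 0 → 2 → 0: weight = 9, length = 2, mean = 9/2 ≈ 4.500
  cycle 1 → 0 → 1: weight = 5, length = 2, mean = 5/2 ≈ 2.500
Minimum mean = 1.667, attained e.g. along the cycle 0 → 2 → 1 → 0 with weight 5 and length 3. So λ(A) = 5/3 = 5/3.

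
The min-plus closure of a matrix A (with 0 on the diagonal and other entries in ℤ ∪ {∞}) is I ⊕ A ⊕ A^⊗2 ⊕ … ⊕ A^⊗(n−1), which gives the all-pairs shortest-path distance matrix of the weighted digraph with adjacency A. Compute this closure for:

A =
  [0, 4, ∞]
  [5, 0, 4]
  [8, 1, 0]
Closure =
  [0, 4, 8]
  [5, 0, 4]
  [6, 1, 0]

This is the Floyd-Warshall all-pairs shortest-path computation. For each intermediate vertex k = 0, 1, …, 2, update dist[i][j] ← min(dist[i][j], dist[i][k] + dist[k][j]). The final matrix gives, for each (i, j), the minimum total weight of any directed path from i to j (possibly empty when i = j).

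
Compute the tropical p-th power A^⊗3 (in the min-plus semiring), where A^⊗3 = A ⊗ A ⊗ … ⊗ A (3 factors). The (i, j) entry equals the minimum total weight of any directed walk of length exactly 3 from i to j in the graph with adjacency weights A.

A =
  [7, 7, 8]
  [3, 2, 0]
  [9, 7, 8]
A^⊗3 =
  [12, 11, 9]
  [7, 6, 4]
  [12, 11, 9]

Each entry (A^⊗3)_ij equals the minimum over all length-3 walks i = v_0 → v_1 → … → v_3 = j of Σ_t A[v_t][v_{t+1}]. For example, for (i, j) = (0, 2) we minimise over 9 possible intermediate vertex sequences; the minimum is 9, attained along the walk 0 → 1 → 1 → 2.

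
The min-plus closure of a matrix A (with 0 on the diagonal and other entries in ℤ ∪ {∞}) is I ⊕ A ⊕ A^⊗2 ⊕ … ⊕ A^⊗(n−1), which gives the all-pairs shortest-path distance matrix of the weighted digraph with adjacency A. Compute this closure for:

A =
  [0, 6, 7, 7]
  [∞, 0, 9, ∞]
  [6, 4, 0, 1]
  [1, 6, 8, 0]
Closure =
  [0, 6, 7, 7]
  [11, 0, 9, 10]
  [2, 4, 0, 1]
  [1, 6, 8, 0]

This is the Floyd-Warshall all-pairs shortest-path computation. For each intermediate vertex k = 0, 1, …, 3, update dist[i][j] ← min(dist[i][j], dist[i][k] + dist[k][j]). The final matrix gives, for each (i, j), the minimum total weight of any directed path from i to j (possibly empty when i = j).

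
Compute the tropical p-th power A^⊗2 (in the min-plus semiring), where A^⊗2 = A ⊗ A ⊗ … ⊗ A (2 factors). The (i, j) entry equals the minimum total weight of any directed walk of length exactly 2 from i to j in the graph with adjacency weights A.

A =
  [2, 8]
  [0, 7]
A^⊗2 =
  [4, 10]
  [2, 8]

Each entry (A^⊗2)_ij equals the minimum over all length-2 walks i = v_0 → v_1 → … → v_2 = j of Σ_t A[v_t][v_{t+1}]. For example, for (i, j) = (0, 1) we minimise over 2 possible intermediate vertex sequences; the minimum is 10, attained along the walk 0 → 0 → 1.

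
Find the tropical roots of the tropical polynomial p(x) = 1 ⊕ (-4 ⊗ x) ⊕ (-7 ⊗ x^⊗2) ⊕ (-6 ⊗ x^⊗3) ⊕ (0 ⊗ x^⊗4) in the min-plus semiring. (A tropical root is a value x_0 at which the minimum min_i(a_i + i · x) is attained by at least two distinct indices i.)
Roots: {-6, -1, 3, 5}

Each tropical root is a break point of the lower envelope of the lines y = a_i + i · x (there are 5 lines, with slopes 0, 1, ..., 4). Only the lines that attain the minimum somewhere contribute to roots; other lines are dominated. Here the surviving (envelope) indices are i = 4, i = 3, i = 2, i = 1, i = 0.
Intersections between consecutive envelope lines give the roots: for adjacent envelope indices i < j the intersection is x = (a_i − a_j) / (j − i). Reading off the sorted break points: {-6, -1, 3, 5}.
Verification: at each break x_0, at least two indices attain the minimum of min_i(a_i + i · x_0).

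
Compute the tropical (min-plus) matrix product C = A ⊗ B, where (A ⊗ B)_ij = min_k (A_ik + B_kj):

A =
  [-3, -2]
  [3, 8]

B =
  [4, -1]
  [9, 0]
A ⊗ B =
  [1, -4]
  [7, 2]

Apply the min-plus product entry-by-entry:
  C[0][0] = min over k of (A[0][0] + B[0][0] = -3 + 4 = 1, A[0][1] + B[1][0] = -2 + 9 = 7) = 1 (attained at k = 0)
  C[0][1] = min over k of (A[0][0] + B[0][1] = -3 + -1 = -4, A[0][1] + B[1][1] = -2 + 0 = -2) = -4 (attained at k = 0)
  C[1][0] = min over k of (A[1][0] + B[0][0] = 3 + 4 = 7, A[1][1] + B[1][0] = 8 + 9 = 17) = 7 (attained at k = 0)
  C[1][1] = min over k of (A[1][0] + B[0][1] = 3 + -1 = 2, A[1][1] + B[1][1] = 8 + 0 = 8) = 2 (attained at k = 0)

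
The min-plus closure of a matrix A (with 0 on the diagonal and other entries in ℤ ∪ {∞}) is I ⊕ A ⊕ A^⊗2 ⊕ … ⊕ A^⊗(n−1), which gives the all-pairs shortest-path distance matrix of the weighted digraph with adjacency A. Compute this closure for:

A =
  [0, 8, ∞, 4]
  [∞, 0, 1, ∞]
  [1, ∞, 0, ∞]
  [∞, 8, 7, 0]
Closure =
  [0, 8, 9, 4]
  [2, 0, 1, 6]
  [1, 9, 0, 5]
  [8, 8, 7, 0]

This is the Floyd-Warshall all-pairs shortest-path computation. For each intermediate vertex k = 0, 1, …, 3, update dist[i][j] ← min(dist[i][j], dist[i][k] + dist[k][j]). The final matrix gives, for each (i, j), the minimum total weight of any directed path from i to j (possibly empty when i = j).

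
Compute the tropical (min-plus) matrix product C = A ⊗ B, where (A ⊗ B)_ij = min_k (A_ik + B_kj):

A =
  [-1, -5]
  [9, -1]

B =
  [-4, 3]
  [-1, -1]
A ⊗ B =
  [-6, -6]
  [-2, -2]

Apply the min-plus product entry-by-entry:
  C[0][0] = min over k of (A[0][0] + B[0][0] = -1 + -4 = -5, A[0][1] + B[1][0] = -5 + -1 = -6) = -6 (attained at k = 1)
  C[0][1] = min over k of (A[0][0] + B[0][1] = -1 + 3 = 2, A[0][1] + B[1][1] = -5 + -1 = -6) = -6 (attained at k = 1)
  C[1][0] = min over k of (A[1][0] + B[0][0] = 9 + -4 = 5, A[1][1] + B[1][0] = -1 + -1 = -2) = -2 (attained at k = 1)
  C[1][1] = min over k of (A[1][0] + B[0][1] = 9 + 3 = 12, A[1][1] + B[1][1] = -1 + -1 = -2) = -2 (attained at k = 1)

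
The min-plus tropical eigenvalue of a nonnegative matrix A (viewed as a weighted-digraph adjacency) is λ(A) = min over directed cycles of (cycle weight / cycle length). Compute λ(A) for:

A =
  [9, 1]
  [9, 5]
λ(A) = 5

Enumerate directed cycles and compute their means (weight / length). Sample:
  cycle 0 → 0: weight = 9, length = 1, mean = 9/1 ≈ 9.000
  cycle 1 → 1: weight = 5, length = 1, mean = 5/1 ≈ 5.000
  cycle 0 → 1 → 0: weight = 10, length = 2, mean = 10/2 ≈ 5.000
  cycle 1 → 0 → 1: weight = 10, length = 2, mean = 10/2 ≈ 5.000
Minimum mean = 5.000, attained e.g. along the cycle 1 → 1 with weight 5 and length 1. So λ(A) = 5/1 = 5.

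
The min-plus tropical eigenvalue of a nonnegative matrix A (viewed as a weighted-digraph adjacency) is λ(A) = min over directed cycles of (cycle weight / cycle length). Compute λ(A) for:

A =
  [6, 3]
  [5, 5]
λ(A) = 4

Enumerate directed cycles and compute their means (weight / length). Sample:
  cycle 0 → 0: weight = 6, length = 1, mean = 6/1 ≈ 6.000
  cycle 1 → 1: weight = 5, length = 1, mean = 5/1 ≈ 5.000
  cycle 0 → 1 → 0: weight = 8, length = 2, mean = 8/2 ≈ 4.000
  cycle 1 → 0 → 1: weight = 8, length = 2, mean = 8/2 ≈ 4.000
Minimum mean = 4.000, attained e.g. along the cycle 0 → 1 → 0 with weight 8 and length 2. So λ(A) = 8/2 = 4.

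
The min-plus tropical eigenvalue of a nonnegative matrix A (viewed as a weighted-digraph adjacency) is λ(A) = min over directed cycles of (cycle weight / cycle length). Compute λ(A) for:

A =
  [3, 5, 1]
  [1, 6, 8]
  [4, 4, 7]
λ(A) = 2

Enumerate directed cycles and compute their means (weight / length). Sample:
  cycle 0 → 0: weight = 3, length = 1, mean = 3/1 ≈ 3.000
  cycle 1 → 1: weight = 6, length = 1, mean = 6/1 ≈ 6.000
  cycle 2 → 2: weight = 7, length = 1, mean = 7/1 ≈ 7.000
  cycle 0 → 1 → 0: weight = 6, length = 2, mean = 6/2 ≈ 3.000
  cycle 0 → 2 → 0: weight = 5, length = 2, mean = 5/2 ≈ 2.500
  cycle 1 → 0 → 1: weight = 6, length = 2, mean = 6/2 ≈ 3.000
Minimum mean = 2.000, attained e.g. along the cycle 0 → 2 → 1 → 0 with weight 6 and length 3. So λ(A) = 6/3 = 2.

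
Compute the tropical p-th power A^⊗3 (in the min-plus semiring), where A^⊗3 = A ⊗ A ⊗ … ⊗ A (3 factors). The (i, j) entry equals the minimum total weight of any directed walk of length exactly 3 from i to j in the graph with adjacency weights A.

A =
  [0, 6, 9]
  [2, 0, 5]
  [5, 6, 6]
A^⊗3 =
  [0, 6, 9]
  [2, 0, 5]
  [5, 6, 11]

Each entry (A^⊗3)_ij equals the minimum over all length-3 walks i = v_0 → v_1 → … → v_3 = j of Σ_t A[v_t][v_{t+1}]. For example, for (i, j) = (0, 2) we minimise over 9 possible intermediate vertex sequences; the minimum is 9, attained along the walk 0 → 0 → 0 → 2.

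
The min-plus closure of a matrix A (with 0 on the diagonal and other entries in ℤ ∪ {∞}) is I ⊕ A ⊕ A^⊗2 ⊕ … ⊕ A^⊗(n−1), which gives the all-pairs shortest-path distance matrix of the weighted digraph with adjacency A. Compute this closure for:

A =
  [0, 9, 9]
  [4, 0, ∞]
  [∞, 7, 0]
Closure =
  [0, 9, 9]
  [4, 0, 13]
  [11, 7, 0]

This is the Floyd-Warshall all-pairs shortest-path computation. For each intermediate vertex k = 0, 1, …, 2, update dist[i][j] ← min(dist[i][j], dist[i][k] + dist[k][j]). The final matrix gives, for each (i, j), the minimum total weight of any directed path from i to j (possibly empty when i = j).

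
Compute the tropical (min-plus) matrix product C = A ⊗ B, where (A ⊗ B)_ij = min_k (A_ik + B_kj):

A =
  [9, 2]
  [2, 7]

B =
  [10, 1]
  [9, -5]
A ⊗ B =
  [11, -3]
  [12, 2]

Apply the min-plus product entry-by-entry:
  C[0][0] = min over k of (A[0][0] + B[0][0] = 9 + 10 = 19, A[0][1] + B[1][0] = 2 + 9 = 11) = 11 (attained at k = 1)
  C[0][1] = min over k of (A[0][0] + B[0][1] = 9 + 1 = 10, A[0][1] + B[1][1] = 2 + -5 = -3) = -3 (attained at k = 1)
  C[1][0] = min over k of (A[1][0] + B[0][0] = 2 + 10 = 12, A[1][1] + B[1][0] = 7 + 9 = 16) = 12 (attained at k = 0)
  C[1][1] = min over k of (A[1][0] + B[0][1] = 2 + 1 = 3, A[1][1] + B[1][1] = 7 + -5 = 2) = 2 (attained at k = 1)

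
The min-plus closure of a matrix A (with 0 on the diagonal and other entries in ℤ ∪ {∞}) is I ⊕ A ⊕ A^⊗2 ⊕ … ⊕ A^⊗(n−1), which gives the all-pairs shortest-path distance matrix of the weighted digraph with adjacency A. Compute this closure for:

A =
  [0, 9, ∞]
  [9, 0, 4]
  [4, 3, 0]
Closure =
  [0, 9, 13]
  [8, 0, 4]
  [4, 3, 0]

This is the Floyd-Warshall all-pairs shortest-path computation. For each intermediate vertex k = 0, 1, …, 2, update dist[i][j] ← min(dist[i][j], dist[i][k] + dist[k][j]). The final matrix gives, for each (i, j), the minimum total weight of any directed path from i to j (possibly empty when i = j).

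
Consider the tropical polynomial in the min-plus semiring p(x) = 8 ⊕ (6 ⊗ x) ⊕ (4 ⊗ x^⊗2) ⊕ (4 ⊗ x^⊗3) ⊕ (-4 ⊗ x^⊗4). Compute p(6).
p(6) = 8

A tropical monomial a ⊗ x^⊗i evaluates to a + i · x. Evaluating each term at x = 6:
  Term 0 contributes 8 + 0 · 6 = 8
  Term 1 contributes 6 + 1 · 6 = 12
  Term 2 contributes 4 + 2 · 6 = 16
  Term 3 contributes 4 + 3 · 6 = 22
  Term 4 contributes -4 + 4 · 6 = 20
p(6) = ⊕ of these = min[8, 12, 16, 22, 20] = 8.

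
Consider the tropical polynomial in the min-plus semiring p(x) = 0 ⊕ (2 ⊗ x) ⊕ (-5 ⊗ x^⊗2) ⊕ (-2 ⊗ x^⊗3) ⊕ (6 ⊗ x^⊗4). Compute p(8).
p(8) = 0

A tropical monomial a ⊗ x^⊗i evaluates to a + i · x. Evaluating each term at x = 8:
  Term 0 contributes 0 + 0 · 8 = 0
  Term 1 contributes 2 + 1 · 8 = 10
  Term 2 contributes -5 + 2 · 8 = 11
  Term 3 contributes -2 + 3 · 8 = 22
  Term 4 contributes 6 + 4 · 8 = 38
p(8) = ⊕ of these = min[0, 10, 11, 22, 38] = 0.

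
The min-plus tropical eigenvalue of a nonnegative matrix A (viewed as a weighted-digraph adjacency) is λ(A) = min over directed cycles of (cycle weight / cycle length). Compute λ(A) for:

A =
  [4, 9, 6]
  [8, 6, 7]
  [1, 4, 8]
λ(A) = 7/2

Enumerate directed cycles and compute their means (weight / length). Sample:
  cycle 0 → 0: weight = 4, length = 1, mean = 4/1 ≈ 4.000
  cycle 1 → 1: weight = 6, length = 1, mean = 6/1 ≈ 6.000
  cycle 2 → 2: weight = 8, length = 1, mean = 8/1 ≈ 8.000
  cycle 0 → 1 → 0: weight = 17, length = 2, mean = 17/2 ≈ 8.500
  cycle 0 → 2 → 0: weight = 7, length = 2, mean = 7/2 ≈ 3.500
  cycle 1 → 0 → 1: weight = 17, length = 2, mean = 17/2 ≈ 8.500
Minimum mean = 3.500, attained e.g. along the cycle 0 → 2 → 0 with weight 7 and length 2. So λ(A) = 7/2 = 7/2.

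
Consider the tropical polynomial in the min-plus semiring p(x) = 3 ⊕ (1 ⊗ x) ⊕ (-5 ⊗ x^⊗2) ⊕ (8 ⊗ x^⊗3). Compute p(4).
p(4) = 3

A tropical monomial a ⊗ x^⊗i evaluates to a + i · x. Evaluating each term at x = 4:
  Term 0 contributes 3 + 0 · 4 = 3
  Term 1 contributes 1 + 1 · 4 = 5
  Term 2 contributes -5 + 2 · 4 = 3
  Term 3 contributes 8 + 3 · 4 = 20
p(4) = ⊕ of these = min[3, 5, 3, 20] = 3.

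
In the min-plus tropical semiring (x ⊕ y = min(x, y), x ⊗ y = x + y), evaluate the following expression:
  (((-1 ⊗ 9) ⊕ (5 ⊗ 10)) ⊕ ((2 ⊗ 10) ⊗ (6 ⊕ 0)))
(((-1 ⊗ 9) ⊕ (5 ⊗ 10)) ⊕ ((2 ⊗ 10) ⊗ (6 ⊕ 0))) = 8

Expand innermost to outermost. Recall ⊕ takes the minimum of its arguments and ⊗ takes their sum. Working out the expression (((-1 ⊗ 9) ⊕ (5 ⊗ 10)) ⊕ ((2 ⊗ 10) ⊗ (6 ⊕ 0))) gives 8.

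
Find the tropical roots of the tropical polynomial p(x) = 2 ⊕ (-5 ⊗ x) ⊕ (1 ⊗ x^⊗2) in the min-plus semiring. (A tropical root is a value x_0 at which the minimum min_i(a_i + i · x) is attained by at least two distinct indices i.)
Roots: {-6, 7}

Each tropical root is a break point of the lower envelope of the lines y = a_i + i · x (there are 3 lines, with slopes 0, 1, ..., 2). Only the lines that attain the minimum somewhere contribute to roots; other lines are dominated. Here the surviving (envelope) indices are i = 2, i = 1, i = 0.
Intersections between consecutive envelope lines give the roots: for adjacent envelope indices i < j the intersection is x = (a_i − a_j) / (j − i). Reading off the sorted break points: {-6, 7}.
Verification: at each break x_0, at least two indices attain the minimum of min_i(a_i + i · x_0).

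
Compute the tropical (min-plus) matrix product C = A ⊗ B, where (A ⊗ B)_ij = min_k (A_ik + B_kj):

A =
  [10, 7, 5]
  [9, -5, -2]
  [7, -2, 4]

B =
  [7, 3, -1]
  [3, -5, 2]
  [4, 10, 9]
A ⊗ B =
  [9, 2, 9]
  [-2, -10, -3]
  [1, -7, 0]

Apply the min-plus product entry-by-entry:
  C[0][0] = min over k of (A[0][0] + B[0][0] = 10 + 7 = 17, A[0][1] + B[1][0] = 7 + 3 = 10, A[0][2] + B[2][0] = 5 + 4 = 9) = 9 (attained at k = 2)
  C[0][1] = min over k of (A[0][0] + B[0][1] = 10 + 3 = 13, A[0][1] + B[1][1] = 7 + -5 = 2, A[0][2] + B[2][1] = 5 + 10 = 15) = 2 (attained at k = 1)
  C[0][2] = min over k of (A[0][0] + B[0][2] = 10 + -1 = 9, A[0][1] + B[1][2] = 7 + 2 = 9, A[0][2] + B[2][2] = 5 + 9 = 14) = 9 (attained at k = 0)
  C[1][0] = min over k of (A[1][0] + B[0][0] = 9 + 7 = 16, A[1][1] + B[1][0] = -5 + 3 = -2, A[1][2] + B[2][0] = -2 + 4 = 2) = -2 (attained at k = 1)
  C[1][1] = min over k of (A[1][0] + B[0][1] = 9 + 3 = 12, A[1][1] + B[1][1] = -5 + -5 = -10, A[1][2] + B[2][1] = -2 + 10 = 8) = -10 (attained at k = 1)
  C[1][2] = min over k of (A[1][0] + B[0][2] = 9 + -1 = 8, A[1][1] + B[1][2] = -5 + 2 = -3, A[1][2] + B[2][2] = -2 + 9 = 7) = -3 (attained at k = 1)
  C[2][0] = min over k of (A[2][0] + B[0][0] = 7 + 7 = 14, A[2][1] + B[1][0] = -2 + 3 = 1, A[2][2] + B[2][0] = 4 + 4 = 8) = 1 (attained at k = 1)
  C[2][1] = min over k of (A[2][0] + B[0][1] = 7 + 3 = 10, A[2][1] + B[1][1] = -2 + -5 = -7, A[2][2] + B[2][1] = 4 + 10 = 14) = -7 (attained at k = 1)
  C[2][2] = min over k of (A[2][0] + B[0][2] = 7 + -1 = 6, A[2][1] + B[1][2] = -2 + 2 = 0, A[2][2] + B[2][2] = 4 + 9 = 13) = 0 (attained at k = 1)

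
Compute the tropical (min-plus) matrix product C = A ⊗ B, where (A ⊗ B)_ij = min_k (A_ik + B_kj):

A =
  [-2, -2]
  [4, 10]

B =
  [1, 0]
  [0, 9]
A ⊗ B =
  [-2, -2]
  [5, 4]

Apply the min-plus product entry-by-entry:
  C[0][0] = min over k of (A[0][0] + B[0][0] = -2 + 1 = -1, A[0][1] + B[1][0] = -2 + 0 = -2) = -2 (attained at k = 1)
  C[0][1] = min over k of (A[0][0] + B[0][1] = -2 + 0 = -2, A[0][1] + B[1][1] = -2 + 9 = 7) = -2 (attained at k = 0)
  C[1][0] = min over k of (A[1][0] + B[0][0] = 4 + 1 = 5, A[1][1] + B[1][0] = 10 + 0 = 10) = 5 (attained at k = 0)
  C[1][1] = min over k of (A[1][0] + B[0][1] = 4 + 0 = 4, A[1][1] + B[1][1] = 10 + 9 = 19) = 4 (attained at k = 0)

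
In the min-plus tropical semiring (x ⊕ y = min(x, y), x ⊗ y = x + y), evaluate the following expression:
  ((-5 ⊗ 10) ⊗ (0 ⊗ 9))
((-5 ⊗ 10) ⊗ (0 ⊗ 9)) = 14

Expand innermost to outermost. Recall ⊕ takes the minimum of its arguments and ⊗ takes their sum. Working out the expression ((-5 ⊗ 10) ⊗ (0 ⊗ 9)) gives 14.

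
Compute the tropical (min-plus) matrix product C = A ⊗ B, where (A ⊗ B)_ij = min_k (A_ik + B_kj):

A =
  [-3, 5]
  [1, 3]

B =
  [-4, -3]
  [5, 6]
A ⊗ B =
  [-7, -6]
  [-3, -2]

Apply the min-plus product entry-by-entry:
  C[0][0] = min over k of (A[0][0] + B[0][0] = -3 + -4 = -7, A[0][1] + B[1][0] = 5 + 5 = 10) = -7 (attained at k = 0)
  C[0][1] = min over k of (A[0][0] + B[0][1] = -3 + -3 = -6, A[0][1] + B[1][1] = 5 + 6 = 11) = -6 (attained at k = 0)
  C[1][0] = min over k of (A[1][0] + B[0][0] = 1 + -4 = -3, A[1][1] + B[1][0] = 3 + 5 = 8) = -3 (attained at k = 0)
  C[1][1] = min over k of (A[1][0] + B[0][1] = 1 + -3 = -2, A[1][1] + B[1][1] = 3 + 6 = 9) = -2 (attained at k = 0)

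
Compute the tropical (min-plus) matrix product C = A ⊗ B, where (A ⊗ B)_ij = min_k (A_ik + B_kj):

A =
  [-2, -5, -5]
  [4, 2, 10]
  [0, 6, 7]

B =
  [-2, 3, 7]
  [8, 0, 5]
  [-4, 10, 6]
A ⊗ B =
  [-9, -5, 0]
  [2, 2, 7]
  [-2, 3, 7]

Apply the min-plus product entry-by-entry:
  C[0][0] = min over k of (A[0][0] + B[0][0] = -2 + -2 = -4, A[0][1] + B[1][0] = -5 + 8 = 3, A[0][2] + B[2][0] = -5 + -4 = -9) = -9 (attained at k = 2)
  C[0][1] = min over k of (A[0][0] + B[0][1] = -2 + 3 = 1, A[0][1] + B[1][1] = -5 + 0 = -5, A[0][2] + B[2][1] = -5 + 10 = 5) = -5 (attained at k = 1)
  C[0][2] = min over k of (A[0][0] + B[0][2] = -2 + 7 = 5, A[0][1] + B[1][2] = -5 + 5 = 0, A[0][2] + B[2][2] = -5 + 6 = 1) = 0 (attained at k = 1)
  C[1][0] = min over k of (A[1][0] + B[0][0] = 4 + -2 = 2, A[1][1] + B[1][0] = 2 + 8 = 10, A[1][2] + B[2][0] = 10 + -4 = 6) = 2 (attained at k = 0)
  C[1][1] = min over k of (A[1][0] + B[0][1] = 4 + 3 = 7, A[1][1] + B[1][1] = 2 + 0 = 2, A[1][2] + B[2][1] = 10 + 10 = 20) = 2 (attained at k = 1)
  C[1][2] = min over k of (A[1][0] + B[0][2] = 4 + 7 = 11, A[1][1] + B[1][2] = 2 + 5 = 7, A[1][2] + B[2][2] = 10 + 6 = 16) = 7 (attained at k = 1)
  C[2][0] = min over k of (A[2][0] + B[0][0] = 0 + -2 = -2, A[2][1] + B[1][0] = 6 + 8 = 14, A[2][2] + B[2][0] = 7 + -4 = 3) = -2 (attained at k = 0)
  C[2][1] = min over k of (A[2][0] + B[0][1] = 0 + 3 = 3, A[2][1] + B[1][1] = 6 + 0 = 6, A[2][2] + B[2][1] = 7 + 10 = 17) = 3 (attained at k = 0)
  C[2][2] = min over k of (A[2][0] + B[0][2] = 0 + 7 = 7, A[2][1] + B[1][2] = 6 + 5 = 11, A[2][2] + B[2][2] = 7 + 6 = 13) = 7 (attained at k = 0)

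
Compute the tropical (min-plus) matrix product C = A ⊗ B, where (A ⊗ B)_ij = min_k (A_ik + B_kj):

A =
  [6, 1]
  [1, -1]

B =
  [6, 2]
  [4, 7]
A ⊗ B =
  [5, 8]
  [3, 3]

Apply the min-plus product entry-by-entry:
  C[0][0] = min over k of (A[0][0] + B[0][0] = 6 + 6 = 12, A[0][1] + B[1][0] = 1 + 4 = 5) = 5 (attained at k = 1)
  C[0][1] = min over k of (A[0][0] + B[0][1] = 6 + 2 = 8, A[0][1] + B[1][1] = 1 + 7 = 8) = 8 (attained at k = 0)
  C[1][0] = min over k of (A[1][0] + B[0][0] = 1 + 6 = 7, A[1][1] + B[1][0] = -1 + 4 = 3) = 3 (attained at k = 1)
  C[1][1] = min over k of (A[1][0] + B[0][1] = 1 + 2 = 3, A[1][1] + B[1][1] = -1 + 7 = 6) = 3 (attained at k = 0)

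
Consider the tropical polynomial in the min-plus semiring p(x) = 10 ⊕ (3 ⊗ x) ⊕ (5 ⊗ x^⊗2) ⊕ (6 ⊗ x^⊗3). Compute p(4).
p(4) = 7

A tropical monomial a ⊗ x^⊗i evaluates to a + i · x. Evaluating each term at x = 4:
  Term 0 contributes 10 + 0 · 4 = 10
  Term 1 contributes 3 + 1 · 4 = 7
  Term 2 contributes 5 + 2 · 4 = 13
  Term 3 contributes 6 + 3 · 4 = 18
p(4) = ⊕ of these = min[10, 7, 13, 18] = 7.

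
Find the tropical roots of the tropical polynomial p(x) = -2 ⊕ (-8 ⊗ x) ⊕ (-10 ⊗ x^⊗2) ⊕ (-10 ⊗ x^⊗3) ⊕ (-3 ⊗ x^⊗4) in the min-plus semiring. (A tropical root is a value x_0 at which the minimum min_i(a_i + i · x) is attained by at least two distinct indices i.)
Roots: {-7, 0, 2, 6}

Each tropical root is a break point of the lower envelope of the lines y = a_i + i · x (there are 5 lines, with slopes 0, 1, ..., 4). Only the lines that attain the minimum somewhere contribute to roots; other lines are dominated. Here the surviving (envelope) indices are i = 4, i = 3, i = 2, i = 1, i = 0.
Intersections between consecutive envelope lines give the roots: for adjacent envelope indices i < j the intersection is x = (a_i − a_j) / (j − i). Reading off the sorted break points: {-7, 0, 2, 6}.
Verification: at each break x_0, at least two indices attain the minimum of min_i(a_i + i · x_0).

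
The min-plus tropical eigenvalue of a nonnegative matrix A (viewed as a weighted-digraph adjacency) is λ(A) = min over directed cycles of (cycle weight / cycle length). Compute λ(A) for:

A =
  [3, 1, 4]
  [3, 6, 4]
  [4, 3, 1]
λ(A) = 1

Enumerate directed cycles and compute their means (weight / length). Sample:
  cycle 0 → 0: weight = 3, length = 1, mean = 3/1 ≈ 3.000
  cycle 1 → 1: weight = 6, length = 1, mean = 6/1 ≈ 6.000
  cycle 2 → 2: weight = 1, length = 1, mean = 1/1 ≈ 1.000
  cycle 0 → 1 → 0: weight = 4, length = 2, mean = 4/2 ≈ 2.000
  cycle 0 → 2 → 0: weight = 8, length = 2, mean = 8/2 ≈ 4.000
  cycle 1 → 0 → 1: weight = 4, length = 2, mean = 4/2 ≈ 2.000
Minimum mean = 1.000, attained e.g. along the cycle 2 → 2 with weight 1 and length 1. So λ(A) = 1/1 = 1.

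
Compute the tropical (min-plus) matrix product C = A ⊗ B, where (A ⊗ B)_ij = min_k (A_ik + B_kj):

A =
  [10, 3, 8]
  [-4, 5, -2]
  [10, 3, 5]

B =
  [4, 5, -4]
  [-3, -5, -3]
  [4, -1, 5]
A ⊗ B =
  [0, -2, 0]
  [0, -3, -8]
  [0, -2, 0]

Apply the min-plus product entry-by-entry:
  C[0][0] = min over k of (A[0][0] + B[0][0] = 10 + 4 = 14, A[0][1] + B[1][0] = 3 + -3 = 0, A[0][2] + B[2][0] = 8 + 4 = 12) = 0 (attained at k = 1)
  C[0][1] = min over k of (A[0][0] + B[0][1] = 10 + 5 = 15, A[0][1] + B[1][1] = 3 + -5 = -2, A[0][2] + B[2][1] = 8 + -1 = 7) = -2 (attained at k = 1)
  C[0][2] = min over k of (A[0][0] + B[0][2] = 10 + -4 = 6, A[0][1] + B[1][2] = 3 + -3 = 0, A[0][2] + B[2][2] = 8 + 5 = 13) = 0 (attained at k = 1)
  C[1][0] = min over k of (A[1][0] + B[0][0] = -4 + 4 = 0, A[1][1] + B[1][0] = 5 + -3 = 2, A[1][2] + B[2][0] = -2 + 4 = 2) = 0 (attained at k = 0)
  C[1][1] = min over k of (A[1][0] + B[0][1] = -4 + 5 = 1, A[1][1] + B[1][1] = 5 + -5 = 0, A[1][2] + B[2][1] = -2 + -1 = -3) = -3 (attained at k = 2)
  C[1][2] = min over k of (A[1][0] + B[0][2] = -4 + -4 = -8, A[1][1] + B[1][2] = 5 + -3 = 2, A[1][2] + B[2][2] = -2 + 5 = 3) = -8 (attained at k = 0)
  C[2][0] = min over k of (A[2][0] + B[0][0] = 10 + 4 = 14, A[2][1] + B[1][0] = 3 + -3 = 0, A[2][2] + B[2][0] = 5 + 4 = 9) = 0 (attained at k = 1)
  C[2][1] = min over k of (A[2][0] + B[0][1] = 10 + 5 = 15, A[2][1] + B[1][1] = 3 + -5 = -2, A[2][2] + B[2][1] = 5 + -1 = 4) = -2 (attained at k = 1)
  C[2][2] = min over k of (A[2][0] + B[0][2] = 10 + -4 = 6, A[2][1] + B[1][2] = 3 + -3 = 0, A[2][2] + B[2][2] = 5 + 5 = 10) = 0 (attained at k = 1)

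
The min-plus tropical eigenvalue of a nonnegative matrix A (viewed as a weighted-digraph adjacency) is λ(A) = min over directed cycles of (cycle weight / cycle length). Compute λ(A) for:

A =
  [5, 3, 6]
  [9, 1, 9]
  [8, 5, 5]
λ(A) = 1

Enumerate directed cycles and compute their means (weight / length). Sample:
  cycle 0 → 0: weight = 5, length = 1, mean = 5/1 ≈ 5.000
  cycle 1 → 1: weight = 1, length = 1, mean = 1/1 ≈ 1.000
  cycle 2 → 2: weight = 5, length = 1, mean = 5/1 ≈ 5.000
  cycle 0 → 1 → 0: weight = 12, length = 2, mean = 12/2 ≈ 6.000
  cycle 0 → 2 → 0: weight = 14, length = 2, mean = 14/2 ≈ 7.000
  cycle 1 → 0 → 1: weight = 12, length = 2, mean = 12/2 ≈ 6.000
Minimum mean = 1.000, attained e.g. along the cycle 1 → 1 with weight 1 and length 1. So λ(A) = 1/1 = 1.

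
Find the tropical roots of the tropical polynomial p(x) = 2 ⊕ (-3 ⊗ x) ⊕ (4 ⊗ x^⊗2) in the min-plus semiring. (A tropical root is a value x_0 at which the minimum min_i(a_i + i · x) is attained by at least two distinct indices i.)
Roots: {-7, 5}

Each tropical root is a break point of the lower envelope of the lines y = a_i + i · x (there are 3 lines, with slopes 0, 1, ..., 2). Only the lines that attain the minimum somewhere contribute to roots; other lines are dominated. Here the surviving (envelope) indices are i = 2, i = 1, i = 0.
Intersections between consecutive envelope lines give the roots: for adjacent envelope indices i < j the intersection is x = (a_i − a_j) / (j − i). Reading off the sorted break points: {-7, 5}.
Verification: at each break x_0, at least two indices attain the minimum of min_i(a_i + i · x_0).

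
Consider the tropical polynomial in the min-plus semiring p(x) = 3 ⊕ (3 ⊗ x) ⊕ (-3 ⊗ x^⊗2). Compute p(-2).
p(-2) = -7

A tropical monomial a ⊗ x^⊗i evaluates to a + i · x. Evaluating each term at x = -2:
  Term 0 contributes 3 + 0 · -2 = 3
  Term 1 contributes 3 + 1 · -2 = 1
  Term 2 contributes -3 + 2 · -2 = -7
p(-2) = ⊕ of these = min[3, 1, -7] = -7.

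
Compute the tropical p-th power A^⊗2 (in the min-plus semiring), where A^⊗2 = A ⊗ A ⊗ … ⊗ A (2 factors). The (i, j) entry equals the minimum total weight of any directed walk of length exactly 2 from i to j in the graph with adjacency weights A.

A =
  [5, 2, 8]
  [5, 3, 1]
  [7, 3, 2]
A^⊗2 =
  [7, 5, 3]
  [8, 4, 3]
  [8, 5, 4]

Each entry (A^⊗2)_ij equals the minimum over all length-2 walks i = v_0 → v_1 → … → v_2 = j of Σ_t A[v_t][v_{t+1}]. For example, for (i, j) = (0, 2) we minimise over 3 possible intermediate vertex sequences; the minimum is 3, attained along the walk 0 → 1 → 2.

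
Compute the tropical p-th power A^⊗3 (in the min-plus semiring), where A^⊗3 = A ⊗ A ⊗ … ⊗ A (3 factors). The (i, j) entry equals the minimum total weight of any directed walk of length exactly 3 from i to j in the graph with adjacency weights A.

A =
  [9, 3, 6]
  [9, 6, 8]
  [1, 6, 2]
A^⊗3 =
  [9, 10, 10]
  [11, 12, 12]
  [5, 6, 6]

Each entry (A^⊗3)_ij equals the minimum over all length-3 walks i = v_0 → v_1 → … → v_3 = j of Σ_t A[v_t][v_{t+1}]. For example, for (i, j) = (0, 2) we minimise over 9 possible intermediate vertex sequences; the minimum is 10, attained along the walk 0 → 2 → 2 → 2.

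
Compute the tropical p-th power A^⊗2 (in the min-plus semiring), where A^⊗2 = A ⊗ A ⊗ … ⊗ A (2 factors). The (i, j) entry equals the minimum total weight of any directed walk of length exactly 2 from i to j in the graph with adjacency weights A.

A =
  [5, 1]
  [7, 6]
A^⊗2 =
  [8, 6]
  [12, 8]

Each entry (A^⊗2)_ij equals the minimum over all length-2 walks i = v_0 → v_1 → … → v_2 = j of Σ_t A[v_t][v_{t+1}]. For example, for (i, j) = (0, 1) we minimise over 2 possible intermediate vertex sequences; the minimum is 6, attained along the walk 0 → 0 → 1.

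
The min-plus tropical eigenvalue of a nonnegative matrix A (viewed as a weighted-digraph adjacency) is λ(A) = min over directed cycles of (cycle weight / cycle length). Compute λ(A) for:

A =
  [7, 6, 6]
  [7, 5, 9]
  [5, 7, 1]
λ(A) = 1

Enumerate directed cycles and compute their means (weight / length). Sample:
  cycle 0 → 0: weight = 7, length = 1, mean = 7/1 ≈ 7.000
  cycle 1 → 1: weight = 5, length = 1, mean = 5/1 ≈ 5.000
  cycle 2 → 2: weight = 1, length = 1, mean = 1/1 ≈ 1.000
  cycle 0 → 1 → 0: weight = 13, length = 2, mean = 13/2 ≈ 6.500
  cycle 0 → 2 → 0: weight = 11, length = 2, mean = 11/2 ≈ 5.500
  cycle 1 → 0 → 1: weight = 13, length = 2, mean = 13/2 ≈ 6.500
Minimum mean = 1.000, attained e.g. along the cycle 2 → 2 with weight 1 and length 1. So λ(A) = 1/1 = 1.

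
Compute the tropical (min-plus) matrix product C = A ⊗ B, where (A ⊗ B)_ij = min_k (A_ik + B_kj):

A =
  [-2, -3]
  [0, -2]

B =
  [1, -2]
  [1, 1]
A ⊗ B =
  [-2, -4]
  [-1, -2]

Apply the min-plus product entry-by-entry:
  C[0][0] = min over k of (A[0][0] + B[0][0] = -2 + 1 = -1, A[0][1] + B[1][0] = -3 + 1 = -2) = -2 (attained at k = 1)
  C[0][1] = min over k of (A[0][0] + B[0][1] = -2 + -2 = -4, A[0][1] + B[1][1] = -3 + 1 = -2) = -4 (attained at k = 0)
  C[1][0] = min over k of (A[1][0] + B[0][0] = 0 + 1 = 1, A[1][1] + B[1][0] = -2 + 1 = -1) = -1 (attained at k = 1)
  C[1][1] = min over k of (A[1][0] + B[0][1] = 0 + -2 = -2, A[1][1] + B[1][1] = -2 + 1 = -1) = -2 (attained at k = 0)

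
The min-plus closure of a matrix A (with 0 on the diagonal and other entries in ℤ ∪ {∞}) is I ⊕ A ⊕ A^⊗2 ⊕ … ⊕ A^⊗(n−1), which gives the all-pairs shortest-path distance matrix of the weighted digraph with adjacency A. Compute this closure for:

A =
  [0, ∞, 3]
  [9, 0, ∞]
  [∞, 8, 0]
Closure =
  [0, 11, 3]
  [9, 0, 12]
  [17, 8, 0]

This is the Floyd-Warshall all-pairs shortest-path computation. For each intermediate vertex k = 0, 1, …, 2, update dist[i][j] ← min(dist[i][j], dist[i][k] + dist[k][j]). The final matrix gives, for each (i, j), the minimum total weight of any directed path from i to j (possibly empty when i = j).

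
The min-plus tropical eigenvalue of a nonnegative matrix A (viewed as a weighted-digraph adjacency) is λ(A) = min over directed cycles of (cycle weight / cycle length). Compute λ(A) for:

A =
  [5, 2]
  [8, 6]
λ(A) = 5

Enumerate directed cycles and compute their means (weight / length). Sample:
  cycle 0 → 0: weight = 5, length = 1, mean = 5/1 ≈ 5.000
  cycle 1 → 1: weight = 6, length = 1, mean = 6/1 ≈ 6.000
  cycle 0 → 1 → 0: weight = 10, length = 2, mean = 10/2 ≈ 5.000
  cycle 1 → 0 → 1: weight = 10, length = 2, mean = 10/2 ≈ 5.000
Minimum mean = 5.000, attained e.g. along the cycle 0 → 0 with weight 5 and length 1. So λ(A) = 5/1 = 5.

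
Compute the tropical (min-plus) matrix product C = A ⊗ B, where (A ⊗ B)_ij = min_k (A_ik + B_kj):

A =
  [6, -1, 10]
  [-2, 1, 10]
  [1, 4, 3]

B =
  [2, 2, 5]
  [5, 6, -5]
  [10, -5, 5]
A ⊗ B =
  [4, 5, -6]
  [0, 0, -4]
  [3, -2, -1]

Apply the min-plus product entry-by-entry:
  C[0][0] = min over k of (A[0][0] + B[0][0] = 6 + 2 = 8, A[0][1] + B[1][0] = -1 + 5 = 4, A[0][2] + B[2][0] = 10 + 10 = 20) = 4 (attained at k = 1)
  C[0][1] = min over k of (A[0][0] + B[0][1] = 6 + 2 = 8, A[0][1] + B[1][1] = -1 + 6 = 5, A[0][2] + B[2][1] = 10 + -5 = 5) = 5 (attained at k = 1)
  C[0][2] = min over k of (A[0][0] + B[0][2] = 6 + 5 = 11, A[0][1] + B[1][2] = -1 + -5 = -6, A[0][2] + B[2][2] = 10 + 5 = 15) = -6 (attained at k = 1)
  C[1][0] = min over k of (A[1][0] + B[0][0] = -2 + 2 = 0, A[1][1] + B[1][0] = 1 + 5 = 6, A[1][2] + B[2][0] = 10 + 10 = 20) = 0 (attained at k = 0)
  C[1][1] = min over k of (A[1][0] + B[0][1] = -2 + 2 = 0, A[1][1] + B[1][1] = 1 + 6 = 7, A[1][2] + B[2][1] = 10 + -5 = 5) = 0 (attained at k = 0)
  C[1][2] = min over k of (A[1][0] + B[0][2] = -2 + 5 = 3, A[1][1] + B[1][2] = 1 + -5 = -4, A[1][2] + B[2][2] = 10 + 5 = 15) = -4 (attained at k = 1)
  C[2][0] = min over k of (A[2][0] + B[0][0] = 1 + 2 = 3, A[2][1] + B[1][0] = 4 + 5 = 9, A[2][2] + B[2][0] = 3 + 10 = 13) = 3 (attained at k = 0)
  C[2][1] = min over k of (A[2][0] + B[0][1] = 1 + 2 = 3, A[2][1] + B[1][1] = 4 + 6 = 10, A[2][2] + B[2][1] = 3 + -5 = -2) = -2 (attained at k = 2)
  C[2][2] = min over k of (A[2][0] + B[0][2] = 1 + 5 = 6, A[2][1] + B[1][2] = 4 + -5 = -1, A[2][2] + B[2][2] = 3 + 5 = 8) = -1 (attained at k = 1)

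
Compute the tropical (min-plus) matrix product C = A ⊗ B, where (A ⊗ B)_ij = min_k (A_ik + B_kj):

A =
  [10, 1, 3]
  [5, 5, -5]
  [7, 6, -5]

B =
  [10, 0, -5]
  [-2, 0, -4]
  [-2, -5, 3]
A ⊗ B =
  [-1, -2, -3]
  [-7, -10, -2]
  [-7, -10, -2]

Apply the min-plus product entry-by-entry:
  C[0][0] = min over k of (A[0][0] + B[0][0] = 10 + 10 = 20, A[0][1] + B[1][0] = 1 + -2 = -1, A[0][2] + B[2][0] = 3 + -2 = 1) = -1 (attained at k = 1)
  C[0][1] = min over k of (A[0][0] + B[0][1] = 10 + 0 = 10, A[0][1] + B[1][1] = 1 + 0 = 1, A[0][2] + B[2][1] = 3 + -5 = -2) = -2 (attained at k = 2)
  C[0][2] = min over k of (A[0][0] + B[0][2] = 10 + -5 = 5, A[0][1] + B[1][2] = 1 + -4 = -3, A[0][2] + B[2][2] = 3 + 3 = 6) = -3 (attained at k = 1)
  C[1][0] = min over k of (A[1][0] + B[0][0] = 5 + 10 = 15, A[1][1] + B[1][0] = 5 + -2 = 3, A[1][2] + B[2][0] = -5 + -2 = -7) = -7 (attained at k = 2)
  C[1][1] = min over k of (A[1][0] + B[0][1] = 5 + 0 = 5, A[1][1] + B[1][1] = 5 + 0 = 5, A[1][2] + B[2][1] = -5 + -5 = -10) = -10 (attained at k = 2)
  C[1][2] = min over k of (A[1][0] + B[0][2] = 5 + -5 = 0, A[1][1] + B[1][2] = 5 + -4 = 1, A[1][2] + B[2][2] = -5 + 3 = -2) = -2 (attained at k = 2)
  C[2][0] = min over k of (A[2][0] + B[0][0] = 7 + 10 = 17, A[2][1] + B[1][0] = 6 + -2 = 4, A[2][2] + B[2][0] = -5 + -2 = -7) = -7 (attained at k = 2)
  C[2][1] = min over k of (A[2][0] + B[0][1] = 7 + 0 = 7, A[2][1] + B[1][1] = 6 + 0 = 6, A[2][2] + B[2][1] = -5 + -5 = -10) = -10 (attained at k = 2)
  C[2][2] = min over k of (A[2][0] + B[0][2] = 7 + -5 = 2, A[2][1] + B[1][2] = 6 + -4 = 2, A[2][2] + B[2][2] = -5 + 3 = -2) = -2 (attained at k = 2)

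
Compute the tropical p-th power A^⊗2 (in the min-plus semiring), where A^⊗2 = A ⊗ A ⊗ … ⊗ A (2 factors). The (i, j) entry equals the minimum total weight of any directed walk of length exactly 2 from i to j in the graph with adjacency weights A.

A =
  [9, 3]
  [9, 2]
A^⊗2 =
  [12, 5]
  [11, 4]

Each entry (A^⊗2)_ij equals the minimum over all length-2 walks i = v_0 → v_1 → … → v_2 = j of Σ_t A[v_t][v_{t+1}]. For example, for (i, j) = (0, 1) we minimise over 2 possible intermediate vertex sequences; the minimum is 5, attained along the walk 0 → 1 → 1.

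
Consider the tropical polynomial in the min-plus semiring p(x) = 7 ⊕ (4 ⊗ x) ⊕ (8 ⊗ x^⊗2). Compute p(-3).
p(-3) = 1

A tropical monomial a ⊗ x^⊗i evaluates to a + i · x. Evaluating each term at x = -3:
  Term 0 contributes 7 + 0 · -3 = 7
  Term 1 contributes 4 + 1 · -3 = 1
  Term 2 contributes 8 + 2 · -3 = 2
p(-3) = ⊕ of these = min[7, 1, 2] = 1.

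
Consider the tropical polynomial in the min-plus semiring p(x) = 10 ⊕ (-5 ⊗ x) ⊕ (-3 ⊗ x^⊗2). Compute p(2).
p(2) = -3

A tropical monomial a ⊗ x^⊗i evaluates to a + i · x. Evaluating each term at x = 2:
  Term 0 contributes 10 + 0 · 2 = 10
  Term 1 contributes -5 + 1 · 2 = -3
  Term 2 contributes -3 + 2 · 2 = 1
p(2) = ⊕ of these = min[10, -3, 1] = -3.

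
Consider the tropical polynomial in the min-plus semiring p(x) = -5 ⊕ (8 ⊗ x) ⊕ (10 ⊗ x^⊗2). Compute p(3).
p(3) = -5

A tropical monomial a ⊗ x^⊗i evaluates to a + i · x. Evaluating each term at x = 3:
  Term 0 contributes -5 + 0 · 3 = -5
  Term 1 contributes 8 + 1 · 3 = 11
  Term 2 contributes 10 + 2 · 3 = 16
p(3) = ⊕ of these = min[-5, 11, 16] = -5.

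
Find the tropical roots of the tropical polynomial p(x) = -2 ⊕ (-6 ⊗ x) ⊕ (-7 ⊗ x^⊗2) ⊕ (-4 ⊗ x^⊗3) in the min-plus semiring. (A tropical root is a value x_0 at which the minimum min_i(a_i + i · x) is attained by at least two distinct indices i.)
Roots: {-3, 1, 4}

Each tropical root is a break point of the lower envelope of the lines y = a_i + i · x (there are 4 lines, with slopes 0, 1, ..., 3). Only the lines that attain the minimum somewhere contribute to roots; other lines are dominated. Here the surviving (envelope) indices are i = 3, i = 2, i = 1, i = 0.
Intersections between consecutive envelope lines give the roots: for adjacent envelope indices i < j the intersection is x = (a_i − a_j) / (j − i). Reading off the sorted break points: {-3, 1, 4}.
Verification: at each break x_0, at least two indices attain the minimum of min_i(a_i + i · x_0).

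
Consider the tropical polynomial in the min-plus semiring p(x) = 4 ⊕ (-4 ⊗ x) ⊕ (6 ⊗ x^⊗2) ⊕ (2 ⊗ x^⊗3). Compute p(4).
p(4) = 0

A tropical monomial a ⊗ x^⊗i evaluates to a + i · x. Evaluating each term at x = 4:
  Term 0 contributes 4 + 0 · 4 = 4
  Term 1 contributes -4 + 1 · 4 = 0
  Term 2 contributes 6 + 2 · 4 = 14
  Term 3 contributes 2 + 3 · 4 = 14
p(4) = ⊕ of these = min[4, 0, 14, 14] = 0.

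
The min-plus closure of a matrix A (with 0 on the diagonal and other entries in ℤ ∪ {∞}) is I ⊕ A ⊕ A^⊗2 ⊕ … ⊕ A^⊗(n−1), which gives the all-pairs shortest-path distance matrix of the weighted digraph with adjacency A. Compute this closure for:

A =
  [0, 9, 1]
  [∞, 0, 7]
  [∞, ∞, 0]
Closure =
  [0, 9, 1]
  [∞, 0, 7]
  [∞, ∞, 0]

This is the Floyd-Warshall all-pairs shortest-path computation. For each intermediate vertex k = 0, 1, …, 2, update dist[i][j] ← min(dist[i][j], dist[i][k] + dist[k][j]). The final matrix gives, for each (i, j), the minimum total weight of any directed path from i to j (possibly empty when i = j).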